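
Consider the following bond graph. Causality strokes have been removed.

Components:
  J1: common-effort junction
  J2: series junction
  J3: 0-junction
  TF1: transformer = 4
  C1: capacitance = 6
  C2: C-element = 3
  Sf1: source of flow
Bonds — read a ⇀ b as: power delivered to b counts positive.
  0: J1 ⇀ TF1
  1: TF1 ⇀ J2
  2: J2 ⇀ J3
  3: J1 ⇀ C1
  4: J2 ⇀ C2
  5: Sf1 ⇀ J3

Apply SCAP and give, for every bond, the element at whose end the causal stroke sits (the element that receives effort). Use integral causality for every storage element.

bond 5 stroke at Sf1  (source Sf1 imposes f)
bond 2 stroke at J3  (only one effort-in slot at J3)
bond 1 stroke at J2  (1-jn J2 has f-setter on 2)
bond 4 stroke at J2  (1-jn J2 has f-setter on 2)
bond 0 stroke at TF1  (TF TF1: opposite of bond 1)
bond 3 stroke at J1  (J1 needs exactly one e-in)

#0 stroke→TF1
#1 stroke→J2
#2 stroke→J3
#3 stroke→J1
#4 stroke→J2
#5 stroke→Sf1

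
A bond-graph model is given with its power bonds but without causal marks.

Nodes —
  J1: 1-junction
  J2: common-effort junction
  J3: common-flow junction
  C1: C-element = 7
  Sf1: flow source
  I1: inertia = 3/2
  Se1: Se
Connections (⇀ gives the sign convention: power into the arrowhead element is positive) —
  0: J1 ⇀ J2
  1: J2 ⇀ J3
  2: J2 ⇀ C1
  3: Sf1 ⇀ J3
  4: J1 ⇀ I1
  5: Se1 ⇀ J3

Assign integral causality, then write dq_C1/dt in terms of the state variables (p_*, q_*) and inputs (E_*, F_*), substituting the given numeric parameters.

dq_C1/dt = -F_Sf1 + 2*p_I1/3

β3 →Sf1  (Sf1 fixes flow; stroke at Sf1)
β5 →J3  (Se1 fixes effort; stroke away)
β1 →J3  (J3: bond 3 brought flow, rest push out)
β2 →J2  (C1 outputs effort q/C1)
β0 →J1  (J2 effort already set via bond 2)
β4 →I1  (only one flow-in slot at J1)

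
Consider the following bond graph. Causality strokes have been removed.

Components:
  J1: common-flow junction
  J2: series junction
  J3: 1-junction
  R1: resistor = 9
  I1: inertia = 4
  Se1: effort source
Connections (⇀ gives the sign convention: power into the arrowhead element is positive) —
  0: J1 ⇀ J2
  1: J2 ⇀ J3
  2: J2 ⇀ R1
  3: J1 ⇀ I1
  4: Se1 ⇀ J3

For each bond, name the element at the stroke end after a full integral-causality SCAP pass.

β0 stroke→J1
β1 stroke→J2
β2 stroke→J2
β3 stroke→I1
β4 stroke→J3

β4 →J3  (source Se1 imposes e)
β1 →J2  (closing 1-jn rule on J3)
β3 →I1  (prefer integral on I1)
β0 →J1  (J1 flow already set via bond 3)
β2 →J2  (J2 flow already set via bond 0)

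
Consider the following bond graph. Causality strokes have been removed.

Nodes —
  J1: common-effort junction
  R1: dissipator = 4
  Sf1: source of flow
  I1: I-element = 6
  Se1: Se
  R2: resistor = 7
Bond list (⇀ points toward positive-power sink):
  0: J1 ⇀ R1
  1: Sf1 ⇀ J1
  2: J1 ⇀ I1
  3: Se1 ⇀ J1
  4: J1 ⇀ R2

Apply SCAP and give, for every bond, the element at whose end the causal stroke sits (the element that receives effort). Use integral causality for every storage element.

b0 |R1
b1 |Sf1
b2 |I1
b3 |J1
b4 |R2

β1 |Sf1  (Sf1: flow source, stroke at near end)
β3 |J1  (Se1 fixes effort; stroke away)
β0 |R1  (J1: bond 3 brought effort, rest push out)
β2 |I1  (0-jn J1 has e-setter on 3)
β4 |R2  (J1: bond 3 brought effort, rest push out)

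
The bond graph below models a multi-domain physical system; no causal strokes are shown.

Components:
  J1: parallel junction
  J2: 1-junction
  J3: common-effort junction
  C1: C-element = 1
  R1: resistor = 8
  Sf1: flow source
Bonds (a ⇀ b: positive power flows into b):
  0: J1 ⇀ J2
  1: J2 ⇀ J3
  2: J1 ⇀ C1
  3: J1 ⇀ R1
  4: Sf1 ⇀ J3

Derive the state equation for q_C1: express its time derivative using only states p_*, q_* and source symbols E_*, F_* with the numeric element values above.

bond 4 stroke→Sf1  (source Sf1 imposes f)
bond 1 stroke→J3  (J3 needs exactly one e-in)
bond 0 stroke→J2  (common-f at J2 fixed by 1)
bond 2 stroke→J1  (C1 outputs effort q/C1)
bond 3 stroke→R1  (0-jn J1 has e-setter on 2)

dq_C1/dt = F_Sf1 - q_C1/8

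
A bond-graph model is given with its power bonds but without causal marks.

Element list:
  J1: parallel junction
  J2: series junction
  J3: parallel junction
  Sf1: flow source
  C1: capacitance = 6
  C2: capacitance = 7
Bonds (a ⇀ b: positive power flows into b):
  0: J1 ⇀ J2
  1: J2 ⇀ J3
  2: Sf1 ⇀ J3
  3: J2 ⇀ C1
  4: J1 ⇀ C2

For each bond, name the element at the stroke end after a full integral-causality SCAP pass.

#2 |Sf1  (source Sf1 imposes f)
#1 |J3  (J3: last free bond brings effort in)
#0 |J2  (1-jn J2 has f-setter on 1)
#3 |J2  (1-jn J2 has f-setter on 1)
#4 |J1  (J1 needs exactly one e-in)

β0 stroke→J2
β1 stroke→J3
β2 stroke→Sf1
β3 stroke→J2
β4 stroke→J1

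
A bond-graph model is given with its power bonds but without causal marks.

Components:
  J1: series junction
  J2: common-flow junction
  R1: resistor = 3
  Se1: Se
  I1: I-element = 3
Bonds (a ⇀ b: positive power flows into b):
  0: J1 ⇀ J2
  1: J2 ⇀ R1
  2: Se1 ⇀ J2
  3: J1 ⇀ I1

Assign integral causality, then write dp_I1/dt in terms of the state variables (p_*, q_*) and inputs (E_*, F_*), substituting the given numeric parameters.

dp_I1/dt = E_Se1 - p_I1

β2 →J2  (Se1 (Se) sets effort on bond)
β3 →I1  (prefer integral on I1)
β0 →J1  (common-f at J1 fixed by 3)
β1 →J2  (1-jn J2 has f-setter on 0)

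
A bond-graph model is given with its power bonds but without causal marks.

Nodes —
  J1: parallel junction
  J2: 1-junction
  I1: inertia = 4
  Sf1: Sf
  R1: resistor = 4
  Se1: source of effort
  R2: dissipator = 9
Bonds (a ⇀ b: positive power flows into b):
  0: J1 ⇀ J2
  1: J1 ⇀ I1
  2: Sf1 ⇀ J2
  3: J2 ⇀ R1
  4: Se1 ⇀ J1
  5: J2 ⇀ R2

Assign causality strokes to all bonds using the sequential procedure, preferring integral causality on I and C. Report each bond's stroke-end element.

bond 2 →Sf1  (Sf1 fixes flow; stroke at Sf1)
bond 4 →J1  (Se1 (Se) sets effort on bond)
bond 0 →J2  (J1 effort already set via bond 4)
bond 1 →I1  (0-jn J1 has e-setter on 4)
bond 3 →J2  (J2 flow already set via bond 2)
bond 5 →J2  (J2: bond 2 brought flow, rest push out)

β0 stroke→J2
β1 stroke→I1
β2 stroke→Sf1
β3 stroke→J2
β4 stroke→J1
β5 stroke→J2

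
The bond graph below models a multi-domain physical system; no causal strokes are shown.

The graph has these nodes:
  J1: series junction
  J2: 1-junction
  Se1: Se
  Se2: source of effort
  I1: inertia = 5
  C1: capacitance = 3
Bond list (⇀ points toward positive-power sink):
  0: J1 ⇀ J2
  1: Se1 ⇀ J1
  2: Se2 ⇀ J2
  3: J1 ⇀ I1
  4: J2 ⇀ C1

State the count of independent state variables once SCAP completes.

2  (C1, I1 all integral)

β1 stroke→J1  (source Se1 imposes e)
β2 stroke→J2  (Se2 fixes effort; stroke away)
β3 stroke→I1  (I1 outputs flow p/I1)
β0 stroke→J1  (J1: bond 3 brought flow, rest push out)
β4 stroke→J2  (common-f at J2 fixed by 0)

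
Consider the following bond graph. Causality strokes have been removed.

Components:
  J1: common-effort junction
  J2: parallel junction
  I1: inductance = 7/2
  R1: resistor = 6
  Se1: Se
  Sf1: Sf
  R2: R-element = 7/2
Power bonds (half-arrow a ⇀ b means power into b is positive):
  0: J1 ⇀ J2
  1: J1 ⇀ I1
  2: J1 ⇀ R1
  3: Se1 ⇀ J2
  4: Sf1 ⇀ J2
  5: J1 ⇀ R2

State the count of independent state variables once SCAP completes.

bond 3 →J2  (Se1 (Se) sets effort on bond)
bond 4 →Sf1  (source Sf1 imposes f)
bond 0 →J1  (0-jn J2 has e-setter on 3)
bond 1 →I1  (J1 effort already set via bond 0)
bond 2 →R1  (J1: bond 0 brought effort, rest push out)
bond 5 →R2  (J1: bond 0 brought effort, rest push out)

1  (I1 all integral)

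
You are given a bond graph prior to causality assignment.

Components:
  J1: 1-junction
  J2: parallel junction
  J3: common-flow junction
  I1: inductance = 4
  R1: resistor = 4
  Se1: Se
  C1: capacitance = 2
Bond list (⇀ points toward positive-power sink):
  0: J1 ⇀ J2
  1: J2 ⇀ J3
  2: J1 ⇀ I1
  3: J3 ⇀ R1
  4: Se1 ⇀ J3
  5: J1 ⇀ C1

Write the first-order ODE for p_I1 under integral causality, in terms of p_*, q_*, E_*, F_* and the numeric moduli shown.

bond 4 stroke→J3  (Se1: effort source, stroke at far end)
bond 2 stroke→I1  (I1 outputs flow p/I1)
bond 0 stroke→J1  (J1: bond 2 brought flow, rest push out)
bond 5 stroke→J1  (J1 flow already set via bond 2)
bond 1 stroke→J2  (J2 needs exactly one e-in)
bond 3 stroke→J3  (J3 flow already set via bond 1)

dp_I1/dt = E_Se1 - p_I1 - q_C1/2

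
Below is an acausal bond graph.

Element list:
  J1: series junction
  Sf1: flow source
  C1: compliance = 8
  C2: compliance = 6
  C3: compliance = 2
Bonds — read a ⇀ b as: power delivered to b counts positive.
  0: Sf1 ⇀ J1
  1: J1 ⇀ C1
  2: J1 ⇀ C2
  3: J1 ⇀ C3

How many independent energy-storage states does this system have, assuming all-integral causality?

β0 →Sf1  (Sf1 fixes flow; stroke at Sf1)
β1 →J1  (J1: bond 0 brought flow, rest push out)
β2 →J1  (common-f at J1 fixed by 0)
β3 →J1  (J1 flow already set via bond 0)

3  (C1, C2, C3 all integral)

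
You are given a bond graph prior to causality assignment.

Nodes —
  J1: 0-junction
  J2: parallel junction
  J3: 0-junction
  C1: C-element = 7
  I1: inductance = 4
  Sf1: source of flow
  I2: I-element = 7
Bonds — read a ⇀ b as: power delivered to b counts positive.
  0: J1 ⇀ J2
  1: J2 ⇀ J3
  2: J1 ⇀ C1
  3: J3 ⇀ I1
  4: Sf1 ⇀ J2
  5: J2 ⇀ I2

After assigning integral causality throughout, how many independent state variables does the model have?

3  (C1, I1, I2 all integral)

b4 stroke at Sf1  (Sf1: flow source, stroke at near end)
b2 stroke at J1  (C1: C, integral causality)
b0 stroke at J2  (J1: bond 2 brought effort, rest push out)
b1 stroke at J3  (J2: bond 0 brought effort, rest push out)
b5 stroke at I2  (J2: bond 0 brought effort, rest push out)
b3 stroke at I1  (common-e at J3 fixed by 1)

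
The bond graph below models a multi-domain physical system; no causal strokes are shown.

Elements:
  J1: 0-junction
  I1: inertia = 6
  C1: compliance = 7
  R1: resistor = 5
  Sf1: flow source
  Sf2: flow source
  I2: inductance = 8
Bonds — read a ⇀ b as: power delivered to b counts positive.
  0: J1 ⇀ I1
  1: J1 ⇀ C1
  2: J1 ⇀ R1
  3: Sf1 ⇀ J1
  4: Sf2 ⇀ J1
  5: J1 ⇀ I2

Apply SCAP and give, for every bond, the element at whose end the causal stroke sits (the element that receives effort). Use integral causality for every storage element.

b3 stroke→Sf1  (Sf1 (Sf) sets flow on bond)
b4 stroke→Sf2  (Sf2: flow source, stroke at near end)
b0 stroke→I1  (I1 integral (f out))
b1 stroke→J1  (C1: C, integral causality)
b2 stroke→R1  (J1 effort already set via bond 1)
b5 stroke→I2  (J1: bond 1 brought effort, rest push out)

b0 |I1
b1 |J1
b2 |R1
b3 |Sf1
b4 |Sf2
b5 |I2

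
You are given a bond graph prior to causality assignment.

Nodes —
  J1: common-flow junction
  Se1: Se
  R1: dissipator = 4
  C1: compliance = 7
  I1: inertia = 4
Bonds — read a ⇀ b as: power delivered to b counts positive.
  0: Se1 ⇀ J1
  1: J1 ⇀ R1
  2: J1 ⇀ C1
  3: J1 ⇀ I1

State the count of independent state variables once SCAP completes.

#0 stroke→J1  (Se1 fixes effort; stroke away)
#2 stroke→J1  (C1: C, integral causality)
#3 stroke→I1  (I1: I, integral causality)
#1 stroke→J1  (J1: bond 3 brought flow, rest push out)

2  (C1, I1 all integral)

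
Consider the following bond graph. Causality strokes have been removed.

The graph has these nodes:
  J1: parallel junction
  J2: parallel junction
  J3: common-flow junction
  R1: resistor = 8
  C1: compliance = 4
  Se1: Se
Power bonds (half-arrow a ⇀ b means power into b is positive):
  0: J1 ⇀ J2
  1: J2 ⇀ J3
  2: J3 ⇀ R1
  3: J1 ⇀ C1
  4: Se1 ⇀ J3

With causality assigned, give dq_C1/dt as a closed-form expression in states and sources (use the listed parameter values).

dq_C1/dt = -E_Se1/8 - q_C1/32

bond 4 →J3  (source Se1 imposes e)
bond 3 →J1  (C1 outputs effort q/C1)
bond 0 →J2  (J1: bond 3 brought effort, rest push out)
bond 1 →J3  (common-e at J2 fixed by 0)
bond 2 →R1  (only one flow-in slot at J3)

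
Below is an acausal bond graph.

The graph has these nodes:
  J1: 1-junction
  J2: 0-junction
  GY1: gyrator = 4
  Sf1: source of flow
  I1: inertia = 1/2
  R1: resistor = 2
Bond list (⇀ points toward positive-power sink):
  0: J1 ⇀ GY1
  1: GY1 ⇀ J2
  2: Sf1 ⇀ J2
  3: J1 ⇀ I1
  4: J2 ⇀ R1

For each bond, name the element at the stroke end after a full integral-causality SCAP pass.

bond 0 stroke at J1
bond 1 stroke at J2
bond 2 stroke at Sf1
bond 3 stroke at I1
bond 4 stroke at R1

β2 stroke→Sf1  (Sf1 (Sf) sets flow on bond)
β3 stroke→I1  (I1 outputs flow p/I1)
β0 stroke→J1  (J1: bond 3 brought flow, rest push out)
β1 stroke→J2  (GY1 both-in/both-out from 0)
β4 stroke→R1  (J2 effort already set via bond 1)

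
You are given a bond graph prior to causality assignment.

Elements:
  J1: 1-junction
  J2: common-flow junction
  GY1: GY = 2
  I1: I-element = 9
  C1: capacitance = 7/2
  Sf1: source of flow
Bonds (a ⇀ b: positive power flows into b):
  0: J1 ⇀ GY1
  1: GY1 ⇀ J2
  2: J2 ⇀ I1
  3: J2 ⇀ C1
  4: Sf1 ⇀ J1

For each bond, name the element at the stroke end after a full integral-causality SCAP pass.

β0 stroke at J1
β1 stroke at J2
β2 stroke at I1
β3 stroke at J2
β4 stroke at Sf1

bond 4 stroke at Sf1  (Sf1 fixes flow; stroke at Sf1)
bond 0 stroke at J1  (1-jn J1 has f-setter on 4)
bond 1 stroke at J2  (GY1: gyrator matches bond 0)
bond 2 stroke at I1  (I1 outputs flow p/I1)
bond 3 stroke at J2  (J2: bond 2 brought flow, rest push out)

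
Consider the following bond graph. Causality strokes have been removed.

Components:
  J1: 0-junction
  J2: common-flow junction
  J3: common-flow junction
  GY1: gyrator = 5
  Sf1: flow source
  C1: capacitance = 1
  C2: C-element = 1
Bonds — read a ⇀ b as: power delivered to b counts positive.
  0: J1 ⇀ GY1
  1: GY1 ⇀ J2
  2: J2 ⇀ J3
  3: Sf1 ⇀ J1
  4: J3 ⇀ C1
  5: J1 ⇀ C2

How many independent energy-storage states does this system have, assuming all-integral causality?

bond 3 →Sf1  (source Sf1 imposes f)
bond 4 →J3  (C1: C, integral causality)
bond 2 →J2  (closing 1-jn rule on J3)
bond 1 →GY1  (only one flow-in slot at J2)
bond 0 →GY1  (GY GY1: same side as bond 1)
bond 5 →J1  (J1: last free bond brings effort in)

2  (C1, C2 all integral)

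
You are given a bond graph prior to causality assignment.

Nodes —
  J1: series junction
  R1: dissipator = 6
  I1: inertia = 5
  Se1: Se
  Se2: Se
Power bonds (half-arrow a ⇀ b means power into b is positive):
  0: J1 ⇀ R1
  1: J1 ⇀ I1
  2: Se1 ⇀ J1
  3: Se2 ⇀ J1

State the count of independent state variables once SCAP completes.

b2 stroke at J1  (source Se1 imposes e)
b3 stroke at J1  (source Se2 imposes e)
b1 stroke at I1  (I1: I, integral causality)
b0 stroke at J1  (1-jn J1 has f-setter on 1)

1  (I1 all integral)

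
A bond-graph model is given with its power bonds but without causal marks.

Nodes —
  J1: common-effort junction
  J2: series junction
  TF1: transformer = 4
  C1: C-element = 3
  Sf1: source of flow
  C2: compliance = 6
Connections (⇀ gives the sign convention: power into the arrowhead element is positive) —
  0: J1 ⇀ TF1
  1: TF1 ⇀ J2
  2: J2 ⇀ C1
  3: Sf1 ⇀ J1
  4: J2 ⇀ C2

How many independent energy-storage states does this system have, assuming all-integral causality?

#3 stroke at Sf1  (Sf1 fixes flow; stroke at Sf1)
#0 stroke at J1  (closing 0-jn rule on J1)
#1 stroke at TF1  (TF TF1: opposite of bond 0)
#2 stroke at J2  (1-jn J2 has f-setter on 1)
#4 stroke at J2  (1-jn J2 has f-setter on 1)

2  (C1, C2 all integral)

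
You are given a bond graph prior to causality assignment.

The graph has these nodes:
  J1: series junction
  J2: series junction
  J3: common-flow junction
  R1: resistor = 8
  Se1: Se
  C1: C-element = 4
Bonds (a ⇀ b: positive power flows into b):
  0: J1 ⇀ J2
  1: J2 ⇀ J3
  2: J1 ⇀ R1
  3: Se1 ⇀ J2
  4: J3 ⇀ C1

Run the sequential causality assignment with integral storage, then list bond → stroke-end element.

b0 stroke at J1
b1 stroke at J2
b2 stroke at R1
b3 stroke at J2
b4 stroke at J3

bond 3 stroke→J2  (Se1 fixes effort; stroke away)
bond 4 stroke→J3  (C1 outputs effort q/C1)
bond 1 stroke→J2  (only one flow-in slot at J3)
bond 0 stroke→J1  (J2 needs exactly one f-in)
bond 2 stroke→R1  (only one flow-in slot at J1)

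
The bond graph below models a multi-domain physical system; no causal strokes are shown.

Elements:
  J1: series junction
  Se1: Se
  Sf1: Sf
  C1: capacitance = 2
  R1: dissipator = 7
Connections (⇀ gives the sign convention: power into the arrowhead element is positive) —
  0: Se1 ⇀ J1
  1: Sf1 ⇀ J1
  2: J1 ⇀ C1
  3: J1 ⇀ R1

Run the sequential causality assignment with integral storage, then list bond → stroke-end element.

β0 stroke→J1  (source Se1 imposes e)
β1 stroke→Sf1  (source Sf1 imposes f)
β2 stroke→J1  (common-f at J1 fixed by 1)
β3 stroke→J1  (J1 flow already set via bond 1)

b0 stroke at J1
b1 stroke at Sf1
b2 stroke at J1
b3 stroke at J1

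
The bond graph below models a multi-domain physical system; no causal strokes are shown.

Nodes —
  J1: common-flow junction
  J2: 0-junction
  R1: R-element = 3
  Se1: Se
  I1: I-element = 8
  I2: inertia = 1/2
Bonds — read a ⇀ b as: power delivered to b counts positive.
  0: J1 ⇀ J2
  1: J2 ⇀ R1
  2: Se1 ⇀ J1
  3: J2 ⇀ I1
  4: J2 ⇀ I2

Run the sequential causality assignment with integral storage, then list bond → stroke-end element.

β2 →J1  (Se1: effort source, stroke at far end)
β0 →J2  (J1 needs exactly one f-in)
β1 →R1  (0-jn J2 has e-setter on 0)
β3 →I1  (J2 effort already set via bond 0)
β4 →I2  (common-e at J2 fixed by 0)

β0 →J2
β1 →R1
β2 →J1
β3 →I1
β4 →I2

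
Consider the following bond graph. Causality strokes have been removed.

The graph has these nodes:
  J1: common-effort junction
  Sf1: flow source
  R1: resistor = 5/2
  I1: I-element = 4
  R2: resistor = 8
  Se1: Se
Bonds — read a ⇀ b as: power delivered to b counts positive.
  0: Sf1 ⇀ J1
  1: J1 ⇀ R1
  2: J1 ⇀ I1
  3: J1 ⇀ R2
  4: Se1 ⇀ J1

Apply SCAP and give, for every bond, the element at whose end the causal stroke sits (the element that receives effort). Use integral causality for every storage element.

β0 stroke at Sf1
β1 stroke at R1
β2 stroke at I1
β3 stroke at R2
β4 stroke at J1

#0 |Sf1  (Sf1 fixes flow; stroke at Sf1)
#4 |J1  (Se1 fixes effort; stroke away)
#1 |R1  (J1: bond 4 brought effort, rest push out)
#2 |I1  (J1: bond 4 brought effort, rest push out)
#3 |R2  (J1: bond 4 brought effort, rest push out)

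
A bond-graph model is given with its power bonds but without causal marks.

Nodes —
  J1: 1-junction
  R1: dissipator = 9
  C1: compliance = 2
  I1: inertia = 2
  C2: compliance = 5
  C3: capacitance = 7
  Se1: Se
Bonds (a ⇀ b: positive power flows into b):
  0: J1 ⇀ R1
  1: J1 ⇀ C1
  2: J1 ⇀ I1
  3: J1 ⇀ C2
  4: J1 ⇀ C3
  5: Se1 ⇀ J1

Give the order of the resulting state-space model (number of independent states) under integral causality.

bond 5 →J1  (Se1 (Se) sets effort on bond)
bond 1 →J1  (prefer integral on C1)
bond 2 →I1  (I1 integral (f out))
bond 0 →J1  (J1 flow already set via bond 2)
bond 3 →J1  (J1: bond 2 brought flow, rest push out)
bond 4 →J1  (J1 flow already set via bond 2)

4  (C1, C2, C3, I1 all integral)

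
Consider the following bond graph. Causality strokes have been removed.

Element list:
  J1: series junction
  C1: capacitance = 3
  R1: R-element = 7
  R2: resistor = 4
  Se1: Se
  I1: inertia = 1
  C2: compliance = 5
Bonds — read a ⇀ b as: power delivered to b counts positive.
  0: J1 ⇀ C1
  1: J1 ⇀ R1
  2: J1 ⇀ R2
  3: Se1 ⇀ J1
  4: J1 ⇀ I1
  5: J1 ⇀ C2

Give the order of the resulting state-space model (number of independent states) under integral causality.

3  (C1, C2, I1 all integral)

bond 3 stroke→J1  (Se1 (Se) sets effort on bond)
bond 0 stroke→J1  (prefer integral on C1)
bond 4 stroke→I1  (I1 outputs flow p/I1)
bond 1 stroke→J1  (J1 flow already set via bond 4)
bond 2 stroke→J1  (J1: bond 4 brought flow, rest push out)
bond 5 stroke→J1  (1-jn J1 has f-setter on 4)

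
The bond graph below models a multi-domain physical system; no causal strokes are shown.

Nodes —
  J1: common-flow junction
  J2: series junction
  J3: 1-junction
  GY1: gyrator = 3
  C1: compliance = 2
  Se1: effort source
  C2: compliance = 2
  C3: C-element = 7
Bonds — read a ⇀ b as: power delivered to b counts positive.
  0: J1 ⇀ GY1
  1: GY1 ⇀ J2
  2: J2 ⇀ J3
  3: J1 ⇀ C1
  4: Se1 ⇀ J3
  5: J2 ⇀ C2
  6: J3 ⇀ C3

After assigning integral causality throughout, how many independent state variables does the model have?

3  (C1, C2, C3 all integral)

b4 stroke→J3  (source Se1 imposes e)
b3 stroke→J1  (prefer integral on C1)
b0 stroke→GY1  (J1 needs exactly one f-in)
b1 stroke→GY1  (GY1 both-in/both-out from 0)
b2 stroke→J2  (J2 flow already set via bond 1)
b5 stroke→J2  (common-f at J2 fixed by 1)
b6 stroke→J3  (J3 flow already set via bond 2)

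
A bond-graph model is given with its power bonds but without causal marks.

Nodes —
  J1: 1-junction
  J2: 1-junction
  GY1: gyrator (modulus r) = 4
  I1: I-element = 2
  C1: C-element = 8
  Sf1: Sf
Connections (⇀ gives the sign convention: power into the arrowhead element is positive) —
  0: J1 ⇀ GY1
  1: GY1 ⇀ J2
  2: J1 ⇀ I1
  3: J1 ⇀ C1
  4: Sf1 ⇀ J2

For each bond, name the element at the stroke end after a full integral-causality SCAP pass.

bond 0 →J1
bond 1 →J2
bond 2 →I1
bond 3 →J1
bond 4 →Sf1

β4 →Sf1  (source Sf1 imposes f)
β1 →J2  (1-jn J2 has f-setter on 4)
β0 →J1  (GY1 both-in/both-out from 1)
β2 →I1  (I1 integral (f out))
β3 →J1  (J1: bond 2 brought flow, rest push out)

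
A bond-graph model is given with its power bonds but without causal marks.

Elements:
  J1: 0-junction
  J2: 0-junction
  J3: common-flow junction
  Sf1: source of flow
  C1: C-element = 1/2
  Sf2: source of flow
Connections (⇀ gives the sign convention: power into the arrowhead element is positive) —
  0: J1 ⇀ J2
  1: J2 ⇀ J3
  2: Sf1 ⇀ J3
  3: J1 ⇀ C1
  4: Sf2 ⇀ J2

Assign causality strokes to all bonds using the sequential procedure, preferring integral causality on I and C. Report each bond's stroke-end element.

b0 →J2
b1 →J3
b2 →Sf1
b3 →J1
b4 →Sf2

bond 2 stroke→Sf1  (Sf1: flow source, stroke at near end)
bond 4 stroke→Sf2  (Sf2: flow source, stroke at near end)
bond 1 stroke→J3  (J3: bond 2 brought flow, rest push out)
bond 0 stroke→J2  (J2 needs exactly one e-in)
bond 3 stroke→J1  (only one effort-in slot at J1)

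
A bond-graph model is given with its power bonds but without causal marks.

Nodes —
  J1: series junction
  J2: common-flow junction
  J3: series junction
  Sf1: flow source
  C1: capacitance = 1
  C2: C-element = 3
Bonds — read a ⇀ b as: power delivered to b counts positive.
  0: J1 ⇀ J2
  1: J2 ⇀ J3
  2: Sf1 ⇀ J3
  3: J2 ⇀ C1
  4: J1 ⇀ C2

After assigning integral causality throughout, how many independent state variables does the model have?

b2 stroke at Sf1  (Sf1: flow source, stroke at near end)
b1 stroke at J3  (1-jn J3 has f-setter on 2)
b0 stroke at J2  (J2 flow already set via bond 1)
b3 stroke at J2  (common-f at J2 fixed by 1)
b4 stroke at J1  (J1 flow already set via bond 0)

2  (C1, C2 all integral)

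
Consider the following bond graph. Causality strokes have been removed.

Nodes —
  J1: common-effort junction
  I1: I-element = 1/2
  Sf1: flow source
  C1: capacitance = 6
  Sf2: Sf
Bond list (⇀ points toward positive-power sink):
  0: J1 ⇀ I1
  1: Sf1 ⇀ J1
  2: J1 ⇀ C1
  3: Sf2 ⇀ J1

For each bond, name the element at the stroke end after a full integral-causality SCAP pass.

bond 1 stroke→Sf1  (Sf1 fixes flow; stroke at Sf1)
bond 3 stroke→Sf2  (Sf2 (Sf) sets flow on bond)
bond 0 stroke→I1  (I1: I, integral causality)
bond 2 stroke→J1  (J1 needs exactly one e-in)

b0 stroke at I1
b1 stroke at Sf1
b2 stroke at J1
b3 stroke at Sf2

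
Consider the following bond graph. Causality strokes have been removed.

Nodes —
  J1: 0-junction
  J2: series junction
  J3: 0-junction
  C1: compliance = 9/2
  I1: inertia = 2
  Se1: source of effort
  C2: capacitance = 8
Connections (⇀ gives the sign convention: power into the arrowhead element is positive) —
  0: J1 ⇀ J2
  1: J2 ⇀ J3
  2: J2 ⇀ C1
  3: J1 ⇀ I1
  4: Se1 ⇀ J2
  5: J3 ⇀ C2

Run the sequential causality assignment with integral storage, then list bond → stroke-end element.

#4 stroke→J2  (Se1 fixes effort; stroke away)
#2 stroke→J2  (C1: C, integral causality)
#3 stroke→I1  (I1 integral (f out))
#0 stroke→J1  (closing 0-jn rule on J1)
#1 stroke→J2  (1-jn J2 has f-setter on 0)
#5 stroke→J3  (closing 0-jn rule on J3)

b0 stroke→J1
b1 stroke→J2
b2 stroke→J2
b3 stroke→I1
b4 stroke→J2
b5 stroke→J3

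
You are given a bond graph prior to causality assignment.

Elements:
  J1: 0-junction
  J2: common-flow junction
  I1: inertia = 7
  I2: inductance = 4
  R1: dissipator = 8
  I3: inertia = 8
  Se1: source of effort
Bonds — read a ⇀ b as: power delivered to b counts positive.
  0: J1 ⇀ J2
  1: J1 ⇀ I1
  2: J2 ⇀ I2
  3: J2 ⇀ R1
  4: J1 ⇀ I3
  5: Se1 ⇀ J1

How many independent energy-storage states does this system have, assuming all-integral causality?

β5 |J1  (source Se1 imposes e)
β0 |J2  (J1 effort already set via bond 5)
β1 |I1  (J1 effort already set via bond 5)
β4 |I3  (common-e at J1 fixed by 5)
β2 |I2  (I2 outputs flow p/I2)
β3 |J2  (J2: bond 2 brought flow, rest push out)

3  (I1, I2, I3 all integral)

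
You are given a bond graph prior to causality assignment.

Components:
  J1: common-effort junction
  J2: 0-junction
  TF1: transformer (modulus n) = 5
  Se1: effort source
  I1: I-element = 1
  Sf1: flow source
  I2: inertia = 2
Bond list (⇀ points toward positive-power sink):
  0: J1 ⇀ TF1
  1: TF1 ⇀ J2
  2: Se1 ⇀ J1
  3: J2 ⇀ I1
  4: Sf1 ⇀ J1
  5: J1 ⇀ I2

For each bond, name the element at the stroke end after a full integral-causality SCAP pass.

β0 stroke→TF1
β1 stroke→J2
β2 stroke→J1
β3 stroke→I1
β4 stroke→Sf1
β5 stroke→I2

b2 |J1  (Se1 fixes effort; stroke away)
b4 |Sf1  (Sf1: flow source, stroke at near end)
b0 |TF1  (J1 effort already set via bond 2)
b5 |I2  (0-jn J1 has e-setter on 2)
b1 |J2  (TF1: transformer flips bond 0)
b3 |I1  (0-jn J2 has e-setter on 1)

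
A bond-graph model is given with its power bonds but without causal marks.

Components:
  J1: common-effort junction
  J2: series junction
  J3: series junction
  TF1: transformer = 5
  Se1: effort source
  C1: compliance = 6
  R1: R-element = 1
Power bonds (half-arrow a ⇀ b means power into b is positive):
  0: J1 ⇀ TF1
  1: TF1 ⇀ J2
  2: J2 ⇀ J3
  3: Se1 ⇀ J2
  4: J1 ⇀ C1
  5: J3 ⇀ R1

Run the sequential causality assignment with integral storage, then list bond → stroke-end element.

#0 |TF1
#1 |J2
#2 |J3
#3 |J2
#4 |J1
#5 |R1

β3 stroke→J2  (Se1 (Se) sets effort on bond)
β4 stroke→J1  (C1 outputs effort q/C1)
β0 stroke→TF1  (common-e at J1 fixed by 4)
β1 stroke→J2  (TF1: transformer flips bond 0)
β2 stroke→J3  (J2 needs exactly one f-in)
β5 stroke→R1  (closing 1-jn rule on J3)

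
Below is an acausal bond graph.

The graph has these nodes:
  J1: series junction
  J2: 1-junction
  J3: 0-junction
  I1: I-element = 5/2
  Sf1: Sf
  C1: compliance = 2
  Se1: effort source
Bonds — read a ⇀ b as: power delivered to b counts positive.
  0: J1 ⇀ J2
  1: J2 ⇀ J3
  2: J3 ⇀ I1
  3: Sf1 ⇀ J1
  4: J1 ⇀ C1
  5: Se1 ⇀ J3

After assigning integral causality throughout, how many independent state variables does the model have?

β3 →Sf1  (Sf1: flow source, stroke at near end)
β5 →J3  (source Se1 imposes e)
β0 →J1  (J1 flow already set via bond 3)
β4 →J1  (J1 flow already set via bond 3)
β1 →J2  (1-jn J2 has f-setter on 0)
β2 →I1  (common-e at J3 fixed by 5)

2  (C1, I1 all integral)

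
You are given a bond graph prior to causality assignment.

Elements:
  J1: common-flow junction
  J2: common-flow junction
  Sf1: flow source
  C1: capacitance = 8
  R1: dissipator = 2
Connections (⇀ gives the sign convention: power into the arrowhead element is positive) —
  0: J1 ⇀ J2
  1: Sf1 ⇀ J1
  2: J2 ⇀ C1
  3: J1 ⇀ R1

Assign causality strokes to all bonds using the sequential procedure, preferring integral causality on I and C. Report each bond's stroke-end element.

β0 →J1
β1 →Sf1
β2 →J2
β3 →J1

b1 stroke at Sf1  (source Sf1 imposes f)
b0 stroke at J1  (1-jn J1 has f-setter on 1)
b3 stroke at J1  (J1 flow already set via bond 1)
b2 stroke at J2  (J2: bond 0 brought flow, rest push out)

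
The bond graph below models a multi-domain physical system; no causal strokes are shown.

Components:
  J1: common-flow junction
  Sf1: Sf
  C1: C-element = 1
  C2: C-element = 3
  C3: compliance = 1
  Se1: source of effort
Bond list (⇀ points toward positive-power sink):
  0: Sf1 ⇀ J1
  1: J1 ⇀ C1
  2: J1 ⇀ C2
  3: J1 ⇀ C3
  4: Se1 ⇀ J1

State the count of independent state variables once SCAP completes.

3  (C1, C2, C3 all integral)

#0 stroke→Sf1  (Sf1: flow source, stroke at near end)
#4 stroke→J1  (Se1 fixes effort; stroke away)
#1 stroke→J1  (J1 flow already set via bond 0)
#2 stroke→J1  (J1 flow already set via bond 0)
#3 stroke→J1  (J1: bond 0 brought flow, rest push out)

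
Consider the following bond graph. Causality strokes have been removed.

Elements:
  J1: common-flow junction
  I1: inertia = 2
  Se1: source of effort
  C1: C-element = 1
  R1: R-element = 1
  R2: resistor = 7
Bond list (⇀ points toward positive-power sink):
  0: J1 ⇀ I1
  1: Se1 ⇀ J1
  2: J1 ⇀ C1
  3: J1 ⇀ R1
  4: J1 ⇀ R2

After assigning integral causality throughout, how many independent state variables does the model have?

2  (C1, I1 all integral)

bond 1 stroke at J1  (source Se1 imposes e)
bond 0 stroke at I1  (prefer integral on I1)
bond 2 stroke at J1  (1-jn J1 has f-setter on 0)
bond 3 stroke at J1  (J1 flow already set via bond 0)
bond 4 stroke at J1  (1-jn J1 has f-setter on 0)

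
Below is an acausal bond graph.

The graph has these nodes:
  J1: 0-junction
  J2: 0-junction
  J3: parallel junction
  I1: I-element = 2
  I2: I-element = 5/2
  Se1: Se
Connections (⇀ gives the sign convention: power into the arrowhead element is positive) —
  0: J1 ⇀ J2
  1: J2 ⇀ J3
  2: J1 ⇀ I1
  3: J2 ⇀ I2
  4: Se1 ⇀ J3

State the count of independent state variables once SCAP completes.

b4 →J3  (Se1 fixes effort; stroke away)
b1 →J2  (J3 effort already set via bond 4)
b0 →J1  (common-e at J2 fixed by 1)
b3 →I2  (common-e at J2 fixed by 1)
b2 →I1  (J1: bond 0 brought effort, rest push out)

2  (I1, I2 all integral)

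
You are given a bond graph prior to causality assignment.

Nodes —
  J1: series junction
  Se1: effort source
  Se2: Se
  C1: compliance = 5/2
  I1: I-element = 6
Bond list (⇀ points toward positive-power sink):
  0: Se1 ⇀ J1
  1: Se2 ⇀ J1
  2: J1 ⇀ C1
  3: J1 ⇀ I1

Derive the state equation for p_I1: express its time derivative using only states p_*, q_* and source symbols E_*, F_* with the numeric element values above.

b0 stroke→J1  (Se1 (Se) sets effort on bond)
b1 stroke→J1  (Se2: effort source, stroke at far end)
b2 stroke→J1  (C1 outputs effort q/C1)
b3 stroke→I1  (closing 1-jn rule on J1)

dp_I1/dt = E_Se1 + E_Se2 - 2*q_C1/5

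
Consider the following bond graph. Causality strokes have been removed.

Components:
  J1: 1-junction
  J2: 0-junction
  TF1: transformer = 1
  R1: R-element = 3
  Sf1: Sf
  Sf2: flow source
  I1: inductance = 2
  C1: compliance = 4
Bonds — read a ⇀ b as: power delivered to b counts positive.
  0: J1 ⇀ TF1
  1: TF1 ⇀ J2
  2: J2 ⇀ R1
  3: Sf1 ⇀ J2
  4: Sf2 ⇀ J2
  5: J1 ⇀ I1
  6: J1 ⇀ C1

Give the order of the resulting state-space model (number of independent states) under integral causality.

2  (C1, I1 all integral)

b3 |Sf1  (source Sf1 imposes f)
b4 |Sf2  (Sf2: flow source, stroke at near end)
b5 |I1  (I1 outputs flow p/I1)
b0 |J1  (J1 flow already set via bond 5)
b6 |J1  (1-jn J1 has f-setter on 5)
b1 |TF1  (TF1: transformer flips bond 0)
b2 |J2  (J2 needs exactly one e-in)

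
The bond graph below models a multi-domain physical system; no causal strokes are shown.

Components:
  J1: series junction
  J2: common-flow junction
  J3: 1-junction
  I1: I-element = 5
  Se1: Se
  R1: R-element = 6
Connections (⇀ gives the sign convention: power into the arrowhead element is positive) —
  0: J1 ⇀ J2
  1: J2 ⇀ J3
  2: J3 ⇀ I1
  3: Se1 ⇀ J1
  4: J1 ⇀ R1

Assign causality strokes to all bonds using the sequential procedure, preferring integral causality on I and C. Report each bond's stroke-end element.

#0 →J2
#1 →J3
#2 →I1
#3 →J1
#4 →J1

bond 3 stroke→J1  (Se1 (Se) sets effort on bond)
bond 2 stroke→I1  (I1: I, integral causality)
bond 1 stroke→J3  (common-f at J3 fixed by 2)
bond 0 stroke→J2  (J2: bond 1 brought flow, rest push out)
bond 4 stroke→J1  (J1 flow already set via bond 0)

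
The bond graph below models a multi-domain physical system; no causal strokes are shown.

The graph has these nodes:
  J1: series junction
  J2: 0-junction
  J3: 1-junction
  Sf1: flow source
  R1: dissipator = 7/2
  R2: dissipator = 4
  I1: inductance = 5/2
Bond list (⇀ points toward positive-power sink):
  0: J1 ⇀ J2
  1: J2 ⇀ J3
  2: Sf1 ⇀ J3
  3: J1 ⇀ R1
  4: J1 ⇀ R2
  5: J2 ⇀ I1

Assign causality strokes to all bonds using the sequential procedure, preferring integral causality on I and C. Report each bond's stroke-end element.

β2 stroke at Sf1  (Sf1: flow source, stroke at near end)
β1 stroke at J3  (common-f at J3 fixed by 2)
β5 stroke at I1  (I1 outputs flow p/I1)
β0 stroke at J2  (J2 needs exactly one e-in)
β3 stroke at J1  (1-jn J1 has f-setter on 0)
β4 stroke at J1  (common-f at J1 fixed by 0)

β0 →J2
β1 →J3
β2 →Sf1
β3 →J1
β4 →J1
β5 →I1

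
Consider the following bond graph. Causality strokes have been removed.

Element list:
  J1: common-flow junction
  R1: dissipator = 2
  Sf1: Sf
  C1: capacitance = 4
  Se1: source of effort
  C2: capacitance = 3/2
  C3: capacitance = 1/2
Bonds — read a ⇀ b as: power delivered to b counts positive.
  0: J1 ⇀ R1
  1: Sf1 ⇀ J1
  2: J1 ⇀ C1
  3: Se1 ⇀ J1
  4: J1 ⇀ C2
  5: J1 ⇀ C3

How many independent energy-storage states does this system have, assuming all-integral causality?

3  (C1, C2, C3 all integral)

b1 stroke at Sf1  (Sf1: flow source, stroke at near end)
b3 stroke at J1  (Se1 fixes effort; stroke away)
b0 stroke at J1  (1-jn J1 has f-setter on 1)
b2 stroke at J1  (J1 flow already set via bond 1)
b4 stroke at J1  (1-jn J1 has f-setter on 1)
b5 stroke at J1  (common-f at J1 fixed by 1)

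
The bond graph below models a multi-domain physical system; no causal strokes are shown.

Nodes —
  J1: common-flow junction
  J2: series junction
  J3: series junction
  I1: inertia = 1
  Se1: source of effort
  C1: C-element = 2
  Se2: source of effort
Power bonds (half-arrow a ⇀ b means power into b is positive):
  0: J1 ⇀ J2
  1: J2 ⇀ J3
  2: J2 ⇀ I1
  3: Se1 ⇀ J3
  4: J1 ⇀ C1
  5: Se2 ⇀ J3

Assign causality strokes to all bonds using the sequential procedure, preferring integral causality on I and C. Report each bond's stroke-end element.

b0 →J2
b1 →J2
b2 →I1
b3 →J3
b4 →J1
b5 →J3

b3 |J3  (Se1 (Se) sets effort on bond)
b5 |J3  (source Se2 imposes e)
b1 |J2  (J3: last free bond brings flow in)
b2 |I1  (I1: I, integral causality)
b0 |J2  (J2 flow already set via bond 2)
b4 |J1  (J1 flow already set via bond 0)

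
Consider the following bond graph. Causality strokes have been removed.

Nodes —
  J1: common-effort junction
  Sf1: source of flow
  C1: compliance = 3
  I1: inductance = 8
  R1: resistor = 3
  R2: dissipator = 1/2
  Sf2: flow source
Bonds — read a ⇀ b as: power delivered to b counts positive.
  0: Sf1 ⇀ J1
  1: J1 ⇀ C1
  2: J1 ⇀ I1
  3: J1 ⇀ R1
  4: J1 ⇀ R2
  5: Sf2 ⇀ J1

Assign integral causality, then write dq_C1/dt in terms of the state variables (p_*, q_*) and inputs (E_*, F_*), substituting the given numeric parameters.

b0 stroke→Sf1  (Sf1 (Sf) sets flow on bond)
b5 stroke→Sf2  (source Sf2 imposes f)
b1 stroke→J1  (C1 outputs effort q/C1)
b2 stroke→I1  (J1 effort already set via bond 1)
b3 stroke→R1  (common-e at J1 fixed by 1)
b4 stroke→R2  (common-e at J1 fixed by 1)

dq_C1/dt = F_Sf1 + F_Sf2 - p_I1/8 - 7*q_C1/9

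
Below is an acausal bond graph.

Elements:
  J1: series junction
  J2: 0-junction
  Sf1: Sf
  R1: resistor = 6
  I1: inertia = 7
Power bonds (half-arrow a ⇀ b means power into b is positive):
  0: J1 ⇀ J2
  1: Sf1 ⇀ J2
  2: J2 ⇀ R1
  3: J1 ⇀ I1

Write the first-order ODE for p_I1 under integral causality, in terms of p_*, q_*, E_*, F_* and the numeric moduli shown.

dp_I1/dt = -6*F_Sf1 - 6*p_I1/7

β1 stroke at Sf1  (Sf1: flow source, stroke at near end)
β3 stroke at I1  (I1 integral (f out))
β0 stroke at J1  (1-jn J1 has f-setter on 3)
β2 stroke at J2  (J2: last free bond brings effort in)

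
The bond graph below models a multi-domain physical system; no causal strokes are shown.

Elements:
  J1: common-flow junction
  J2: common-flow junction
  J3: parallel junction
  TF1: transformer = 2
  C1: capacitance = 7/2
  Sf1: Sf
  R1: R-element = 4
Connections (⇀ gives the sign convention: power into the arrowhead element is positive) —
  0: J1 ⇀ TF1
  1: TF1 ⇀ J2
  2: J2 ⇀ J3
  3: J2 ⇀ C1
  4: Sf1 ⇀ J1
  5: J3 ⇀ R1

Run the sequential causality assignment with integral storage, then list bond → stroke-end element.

bond 4 stroke→Sf1  (Sf1 fixes flow; stroke at Sf1)
bond 0 stroke→J1  (J1 flow already set via bond 4)
bond 1 stroke→TF1  (TF TF1: opposite of bond 0)
bond 2 stroke→J2  (common-f at J2 fixed by 1)
bond 3 stroke→J2  (common-f at J2 fixed by 1)
bond 5 stroke→J3  (J3: last free bond brings effort in)

b0 stroke→J1
b1 stroke→TF1
b2 stroke→J2
b3 stroke→J2
b4 stroke→Sf1
b5 stroke→J3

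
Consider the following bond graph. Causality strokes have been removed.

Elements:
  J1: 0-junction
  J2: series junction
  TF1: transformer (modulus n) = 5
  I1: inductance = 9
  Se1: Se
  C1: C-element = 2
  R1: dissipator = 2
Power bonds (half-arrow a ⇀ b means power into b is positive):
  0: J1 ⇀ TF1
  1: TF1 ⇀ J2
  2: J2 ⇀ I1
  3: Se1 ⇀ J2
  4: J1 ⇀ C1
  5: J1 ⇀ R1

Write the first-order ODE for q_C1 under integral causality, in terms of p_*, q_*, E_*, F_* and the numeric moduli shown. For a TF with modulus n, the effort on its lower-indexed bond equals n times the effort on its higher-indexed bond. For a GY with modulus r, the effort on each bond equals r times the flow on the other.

dq_C1/dt = -p_I1/45 - q_C1/4

bond 3 stroke→J2  (Se1: effort source, stroke at far end)
bond 2 stroke→I1  (I1: I, integral causality)
bond 1 stroke→J2  (J2 flow already set via bond 2)
bond 0 stroke→TF1  (TF1 one-in-one-out from 1)
bond 4 stroke→J1  (C1 outputs effort q/C1)
bond 5 stroke→R1  (J1 effort already set via bond 4)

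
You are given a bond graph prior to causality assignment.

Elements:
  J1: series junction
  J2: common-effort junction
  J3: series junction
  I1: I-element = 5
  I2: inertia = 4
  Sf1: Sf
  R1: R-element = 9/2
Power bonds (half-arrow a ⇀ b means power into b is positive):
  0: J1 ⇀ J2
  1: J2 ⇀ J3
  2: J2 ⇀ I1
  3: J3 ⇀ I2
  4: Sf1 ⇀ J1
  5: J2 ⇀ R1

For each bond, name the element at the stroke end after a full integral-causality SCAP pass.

β0 stroke→J1
β1 stroke→J3
β2 stroke→I1
β3 stroke→I2
β4 stroke→Sf1
β5 stroke→J2

b4 stroke→Sf1  (source Sf1 imposes f)
b0 stroke→J1  (J1 flow already set via bond 4)
b2 stroke→I1  (I1: I, integral causality)
b3 stroke→I2  (I2 integral (f out))
b1 stroke→J3  (J3 flow already set via bond 3)
b5 stroke→J2  (closing 0-jn rule on J2)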